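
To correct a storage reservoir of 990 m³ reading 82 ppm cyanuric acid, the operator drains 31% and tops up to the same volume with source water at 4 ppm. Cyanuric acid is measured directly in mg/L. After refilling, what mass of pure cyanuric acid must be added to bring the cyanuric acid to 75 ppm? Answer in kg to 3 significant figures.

Volume: 990 m³ = 990,000 L.
After draining 31% and refilling: 82 × 0.69 + 4 × 0.31 = 57.82 ppm.
Deficit to target: 75 − 57.82 = 17.18 mg/L.
Mass: 17.18 mg/L × 990,000 L = 17,010 g cyanuric acid.

17.0 kg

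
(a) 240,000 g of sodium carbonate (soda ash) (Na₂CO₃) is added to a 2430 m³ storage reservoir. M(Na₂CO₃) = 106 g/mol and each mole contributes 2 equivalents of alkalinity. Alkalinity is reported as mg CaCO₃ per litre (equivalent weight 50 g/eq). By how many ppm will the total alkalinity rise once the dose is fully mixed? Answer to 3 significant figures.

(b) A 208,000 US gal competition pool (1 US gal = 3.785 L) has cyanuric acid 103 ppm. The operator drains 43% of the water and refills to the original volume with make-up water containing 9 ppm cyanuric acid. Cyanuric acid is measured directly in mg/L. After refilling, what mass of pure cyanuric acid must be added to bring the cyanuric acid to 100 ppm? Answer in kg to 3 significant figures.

(a) 93.2 ppm; (b) 29.5 kg

(a) Volume: 2430 m³ = 2,430,000 L.
(a) Moles of Na₂CO₃: 240,000 g ÷ 106 g/mol = 2264 mol → 4528 eq of alkalinity.
(a) As CaCO₃: 4528 eq × 50 g/eq = 226,400 g.
(a) Rise: 226,400 g / 2,430,000 L × 1000 = 93.17 mg/L.

(b) Volume: 208,000 US gal × 3.785 L/gal = 787,280 L.
(b) After draining 43% and refilling: 103 × 0.57 + 9 × 0.43 = 62.58 ppm.
(b) Deficit to target: 100 − 62.58 = 37.42 mg/L.
(b) Mass: 37.42 mg/L × 787,280 L = 29,460 g cyanuric acid.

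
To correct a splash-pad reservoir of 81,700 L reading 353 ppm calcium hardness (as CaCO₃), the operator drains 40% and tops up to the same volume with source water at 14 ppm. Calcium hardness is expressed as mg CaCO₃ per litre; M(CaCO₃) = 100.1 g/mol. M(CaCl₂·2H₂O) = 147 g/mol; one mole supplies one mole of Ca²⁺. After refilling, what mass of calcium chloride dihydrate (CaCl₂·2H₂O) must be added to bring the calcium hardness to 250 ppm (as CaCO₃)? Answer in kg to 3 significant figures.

After draining 40% and refilling: 353 × 0.60 + 14 × 0.40 = 217.4 ppm.
Deficit to target: 250 − 217.4 = 32.6 mg/L.
As CaCO₃: 32.6 mg/L × 81,700 L = 2663 g; ÷ 100.1 = 26.61 mol Ca²⁺.
Mass: 26.61 × 147 = 3911 g.

3.91 kg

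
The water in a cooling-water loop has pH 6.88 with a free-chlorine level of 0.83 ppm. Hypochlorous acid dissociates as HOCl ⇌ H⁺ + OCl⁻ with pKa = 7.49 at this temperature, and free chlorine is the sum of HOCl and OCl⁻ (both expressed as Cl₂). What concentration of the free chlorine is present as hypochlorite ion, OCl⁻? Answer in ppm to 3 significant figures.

[OCl⁻]/[HOCl] = 10^(pH − pKa) = 10^(6.88 − 7.49) = 10^-0.61 = 0.2455.
Fraction as HOCl = 1 / (1 + 0.2455) = 0.8029.
OCl⁻ = (1 − 0.8029) × 0.83 ppm = 0.1636 ppm.

0.164 ppm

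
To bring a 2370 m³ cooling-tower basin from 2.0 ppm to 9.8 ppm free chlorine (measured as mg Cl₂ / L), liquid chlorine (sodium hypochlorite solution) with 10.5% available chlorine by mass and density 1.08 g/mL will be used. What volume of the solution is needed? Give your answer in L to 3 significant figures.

Volume: 2370 m³ = 2,370,000 L.
Chlorine deficit: 9.8 − 2.0 = 7.8 ppm = 7.8 mg/L as Cl₂.
Cl₂ equivalent needed: 7.8 mg/L × 2,370,000 L = 18,490,000 mg = 18,490 g.
Product at 10.5% available chlorine: 18,490 / 0.105 = 176,100 g.
Volume at density 1.08 g/mL: 176,100 g ÷ 1.08 g/mL = 163,000 mL.

163 L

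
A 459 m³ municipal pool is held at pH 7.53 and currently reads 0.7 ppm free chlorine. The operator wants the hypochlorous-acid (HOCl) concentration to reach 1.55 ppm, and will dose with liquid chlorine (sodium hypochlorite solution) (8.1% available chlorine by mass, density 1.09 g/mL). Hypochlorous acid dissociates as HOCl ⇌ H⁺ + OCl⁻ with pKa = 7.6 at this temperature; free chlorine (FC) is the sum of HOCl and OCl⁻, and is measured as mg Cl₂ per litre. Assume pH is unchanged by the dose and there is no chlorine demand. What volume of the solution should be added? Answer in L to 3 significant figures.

11.3 L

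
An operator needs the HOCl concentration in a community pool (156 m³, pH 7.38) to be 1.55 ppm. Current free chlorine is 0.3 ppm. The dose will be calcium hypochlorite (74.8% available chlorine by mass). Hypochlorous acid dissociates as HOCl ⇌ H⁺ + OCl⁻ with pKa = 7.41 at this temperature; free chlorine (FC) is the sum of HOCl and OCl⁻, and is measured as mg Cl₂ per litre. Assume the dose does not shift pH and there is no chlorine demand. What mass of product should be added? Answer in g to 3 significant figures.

562 g

Volume: 156 m³ = 156,000 L.
[OCl⁻]/[HOCl] = 10^(pH − pKa) = 10^(7.38 − 7.41) = 0.9333; fraction as HOCl = 1/(1 + 0.9333) = 0.5173.
Free chlorine required for 1.55 ppm HOCl: 1.55 / 0.5173 = 2.997 ppm.
FC to add: 2.997 − 0.3 = 2.697 mg/L as Cl₂.
Cl₂ equivalent: 2.697 mg/L × 156,000 L = 420.7 g.
Product at 74.8% available Cl: 420.7 / 0.748 = 562.4 g.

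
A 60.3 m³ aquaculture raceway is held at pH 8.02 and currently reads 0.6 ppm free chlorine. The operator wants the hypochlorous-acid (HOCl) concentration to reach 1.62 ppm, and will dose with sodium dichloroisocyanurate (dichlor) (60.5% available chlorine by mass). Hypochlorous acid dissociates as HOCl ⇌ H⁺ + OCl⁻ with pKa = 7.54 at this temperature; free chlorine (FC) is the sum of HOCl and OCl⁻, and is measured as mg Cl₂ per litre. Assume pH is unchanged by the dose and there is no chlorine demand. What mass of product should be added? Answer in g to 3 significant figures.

589 g

Volume: 60.3 m³ = 60,300 L.
[OCl⁻]/[HOCl] = 10^(pH − pKa) = 10^(8.02 − 7.54) = 3.02; fraction as HOCl = 1/(1 + 3.02) = 0.2488.
Free chlorine required for 1.62 ppm HOCl: 1.62 / 0.2488 = 6.512 ppm.
FC to add: 6.512 − 0.6 = 5.912 mg/L as Cl₂.
Cl₂ equivalent: 5.912 mg/L × 60,300 L = 356.5 g.
Product at 60.5% available Cl: 356.5 / 0.605 = 589.3 g.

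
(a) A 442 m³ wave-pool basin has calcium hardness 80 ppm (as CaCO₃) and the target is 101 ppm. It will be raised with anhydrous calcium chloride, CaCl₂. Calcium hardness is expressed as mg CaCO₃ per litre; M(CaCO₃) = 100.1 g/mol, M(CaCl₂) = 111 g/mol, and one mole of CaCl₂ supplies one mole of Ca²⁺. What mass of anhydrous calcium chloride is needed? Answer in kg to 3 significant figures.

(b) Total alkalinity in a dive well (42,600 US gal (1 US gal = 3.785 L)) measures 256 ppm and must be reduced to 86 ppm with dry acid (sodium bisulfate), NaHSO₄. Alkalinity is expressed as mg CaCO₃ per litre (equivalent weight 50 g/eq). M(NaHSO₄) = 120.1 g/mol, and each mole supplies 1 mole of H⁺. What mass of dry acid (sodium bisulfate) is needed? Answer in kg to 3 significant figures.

(a) 10.3 kg; (b) 65.8 kg

(a) Volume: 442 m³ = 442,000 L.
(a) Hardness to add: (101 − 80) = 21 mg/L as CaCO₃ × 442,000 L = 9282 g as CaCO₃.
(a) Moles of Ca²⁺ (1 mol Ca²⁺ ≡ 1 mol CaCO₃): 9282 / 100.1 g/mol = 92.73 mol.
(a) Mass of CaCl₂: 92.73 × 111 = 10,290 g.

(b) Volume: 42,600 US gal × 3.785 L/gal = 161,241 L.
(b) Alkalinity to neutralize: (256 − 86) = 170 mg/L as CaCO₃ × 161,241 L = 27,410 g as CaCO₃.
(b) Equivalents of H⁺ required: 27,410 ÷ 50 g/eq = 548.2 eq = 548.2 mol NaHSO₄.
(b) Mass of NaHSO₄: 548.2 × 120.1 = 65,840 g.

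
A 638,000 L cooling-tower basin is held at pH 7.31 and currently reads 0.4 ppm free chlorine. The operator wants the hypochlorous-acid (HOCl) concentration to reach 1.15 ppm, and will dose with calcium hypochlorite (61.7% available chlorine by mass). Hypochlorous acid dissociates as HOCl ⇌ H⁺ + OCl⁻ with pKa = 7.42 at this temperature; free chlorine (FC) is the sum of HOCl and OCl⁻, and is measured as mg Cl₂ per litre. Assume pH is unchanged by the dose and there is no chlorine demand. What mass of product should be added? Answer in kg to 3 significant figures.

[OCl⁻]/[HOCl] = 10^(pH − pKa) = 10^(7.31 − 7.42) = 0.7762; fraction as HOCl = 1/(1 + 0.7762) = 0.563.
Free chlorine required for 1.15 ppm HOCl: 1.15 / 0.563 = 2.043 ppm.
FC to add: 2.043 − 0.4 = 1.643 mg/L as Cl₂.
Cl₂ equivalent: 1.643 mg/L × 638,000 L = 1048 g.
Product at 61.7% available Cl: 1048 / 0.617 = 1699 g.

1.70 kg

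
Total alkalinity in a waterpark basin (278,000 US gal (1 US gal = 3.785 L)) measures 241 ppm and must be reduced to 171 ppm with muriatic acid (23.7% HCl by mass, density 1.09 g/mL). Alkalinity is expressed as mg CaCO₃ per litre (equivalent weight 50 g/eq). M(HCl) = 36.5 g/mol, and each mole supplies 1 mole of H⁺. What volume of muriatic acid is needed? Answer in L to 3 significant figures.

208 L

Volume: 278,000 US gal × 3.785 L/gal = 1,052,230 L.
Alkalinity to neutralize: (241 − 171) = 70 mg/L as CaCO₃ × 1,052,230 L = 73,660 g as CaCO₃.
Equivalents of H⁺ required: 73,660 ÷ 50 g/eq = 1473 eq = 1473 mol HCl.
Mass of HCl: 1473 × 36.5 = 53,770 g.
Mass of 23.7% solution: 53,770 / 0.237 = 226,900 g.
Volume: 226,900 g ÷ 1.09 g/mL = 208,100 mL.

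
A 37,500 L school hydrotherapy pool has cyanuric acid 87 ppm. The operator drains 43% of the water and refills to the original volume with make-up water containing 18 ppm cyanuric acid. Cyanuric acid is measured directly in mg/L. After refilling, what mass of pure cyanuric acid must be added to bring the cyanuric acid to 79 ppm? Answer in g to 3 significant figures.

813 g

After draining 43% and refilling: 87 × 0.57 + 18 × 0.43 = 57.33 ppm.
Deficit to target: 79 − 57.33 = 21.67 mg/L.
Mass: 21.67 mg/L × 37,500 L = 812.6 g cyanuric acid.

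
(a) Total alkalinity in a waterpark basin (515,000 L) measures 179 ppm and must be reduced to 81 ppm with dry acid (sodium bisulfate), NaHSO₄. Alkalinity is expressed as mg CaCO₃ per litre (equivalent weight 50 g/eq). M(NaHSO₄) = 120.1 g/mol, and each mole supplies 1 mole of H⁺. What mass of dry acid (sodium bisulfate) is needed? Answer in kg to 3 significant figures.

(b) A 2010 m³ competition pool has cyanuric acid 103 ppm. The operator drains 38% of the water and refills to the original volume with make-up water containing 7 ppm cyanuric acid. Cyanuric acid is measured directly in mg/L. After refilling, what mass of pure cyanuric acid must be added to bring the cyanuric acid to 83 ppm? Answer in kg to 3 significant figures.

(a) Alkalinity to neutralize: (179 − 81) = 98 mg/L as CaCO₃ × 515,000 L = 50,470 g as CaCO₃.
(a) Equivalents of H⁺ required: 50,470 ÷ 50 g/eq = 1009 eq = 1009 mol NaHSO₄.
(a) Mass of NaHSO₄: 1009 × 120.1 = 121,200 g.

(b) Volume: 2010 m³ = 2,010,000 L.
(b) After draining 38% and refilling: 103 × 0.62 + 7 × 0.38 = 66.52 ppm.
(b) Deficit to target: 83 − 66.52 = 16.48 mg/L.
(b) Mass: 16.48 mg/L × 2,010,000 L = 33,120 g cyanuric acid.

(a) 121 kg; (b) 33.1 kg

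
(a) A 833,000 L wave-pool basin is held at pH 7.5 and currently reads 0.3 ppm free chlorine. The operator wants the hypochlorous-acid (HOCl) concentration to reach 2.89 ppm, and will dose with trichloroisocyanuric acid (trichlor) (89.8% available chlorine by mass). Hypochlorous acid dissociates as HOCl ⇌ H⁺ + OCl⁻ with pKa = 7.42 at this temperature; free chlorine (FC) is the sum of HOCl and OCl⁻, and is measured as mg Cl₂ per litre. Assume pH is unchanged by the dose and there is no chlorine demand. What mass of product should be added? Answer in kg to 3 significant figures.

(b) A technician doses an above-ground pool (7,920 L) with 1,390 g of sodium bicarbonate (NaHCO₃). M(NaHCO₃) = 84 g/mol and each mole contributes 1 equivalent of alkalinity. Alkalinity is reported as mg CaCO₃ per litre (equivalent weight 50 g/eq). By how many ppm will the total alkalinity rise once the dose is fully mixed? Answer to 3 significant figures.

(a) 5.63 kg; (b) 104 ppm

(a) [OCl⁻]/[HOCl] = 10^(pH − pKa) = 10^(7.5 − 7.42) = 1.202; fraction as HOCl = 1/(1 + 1.202) = 0.4541.
(a) Free chlorine required for 2.89 ppm HOCl: 2.89 / 0.4541 = 6.365 ppm.
(a) FC to add: 6.365 − 0.3 = 6.065 mg/L as Cl₂.
(a) Cl₂ equivalent: 6.065 mg/L × 833,000 L = 5052 g.
(a) Product at 89.8% available Cl: 5052 / 0.898 = 5626 g.

(b) Moles of NaHCO₃: 1,390 g ÷ 84 g/mol = 16.55 mol → 16.55 eq of alkalinity.
(b) As CaCO₃: 16.55 eq × 50 g/eq = 827.4 g.
(b) Rise: 827.4 g / 7,920 L × 1000 = 104.5 mg/L.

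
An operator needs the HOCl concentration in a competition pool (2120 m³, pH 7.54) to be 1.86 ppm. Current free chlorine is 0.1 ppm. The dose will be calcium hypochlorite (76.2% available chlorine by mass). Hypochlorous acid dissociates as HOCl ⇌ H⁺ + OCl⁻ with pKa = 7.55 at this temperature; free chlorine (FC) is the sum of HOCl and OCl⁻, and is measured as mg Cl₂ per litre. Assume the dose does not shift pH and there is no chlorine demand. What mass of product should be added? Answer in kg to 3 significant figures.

9.95 kg

Volume: 2120 m³ = 2,120,000 L.
[OCl⁻]/[HOCl] = 10^(pH − pKa) = 10^(7.54 − 7.55) = 0.9772; fraction as HOCl = 1/(1 + 0.9772) = 0.5058.
Free chlorine required for 1.86 ppm HOCl: 1.86 / 0.5058 = 3.678 ppm.
FC to add: 3.678 − 0.1 = 3.578 mg/L as Cl₂.
Cl₂ equivalent: 3.578 mg/L × 2,120,000 L = 7585 g.
Product at 76.2% available Cl: 7585 / 0.762 = 9954 g.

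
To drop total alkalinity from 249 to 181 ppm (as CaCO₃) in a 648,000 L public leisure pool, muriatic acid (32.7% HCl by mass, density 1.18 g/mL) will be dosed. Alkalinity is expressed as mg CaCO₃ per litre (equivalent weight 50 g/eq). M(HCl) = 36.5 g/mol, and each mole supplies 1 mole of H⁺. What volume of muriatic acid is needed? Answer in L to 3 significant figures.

83.4 L

Alkalinity to neutralize: (249 − 181) = 68 mg/L as CaCO₃ × 648,000 L = 44,060 g as CaCO₃.
Equivalents of H⁺ required: 44,060 ÷ 50 g/eq = 881.3 eq = 881.3 mol HCl.
Mass of HCl: 881.3 × 36.5 = 32,170 g.
Mass of 32.7% solution: 32,170 / 0.327 = 98,370 g.
Volume: 98,370 g ÷ 1.18 g/mL = 83,360 mL.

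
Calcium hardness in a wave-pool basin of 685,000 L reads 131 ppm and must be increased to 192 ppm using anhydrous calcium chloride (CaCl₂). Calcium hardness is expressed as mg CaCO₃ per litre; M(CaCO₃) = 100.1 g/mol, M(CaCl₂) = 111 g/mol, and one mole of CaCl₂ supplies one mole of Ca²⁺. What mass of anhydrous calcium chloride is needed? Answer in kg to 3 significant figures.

46.3 kg

Hardness to add: (192 − 131) = 61 mg/L as CaCO₃ × 685,000 L = 41,780 g as CaCO₃.
Moles of Ca²⁺ (1 mol Ca²⁺ ≡ 1 mol CaCO₃): 41,780 / 100.1 g/mol = 417.4 mol.
Mass of CaCl₂: 417.4 × 111 = 46,340 g.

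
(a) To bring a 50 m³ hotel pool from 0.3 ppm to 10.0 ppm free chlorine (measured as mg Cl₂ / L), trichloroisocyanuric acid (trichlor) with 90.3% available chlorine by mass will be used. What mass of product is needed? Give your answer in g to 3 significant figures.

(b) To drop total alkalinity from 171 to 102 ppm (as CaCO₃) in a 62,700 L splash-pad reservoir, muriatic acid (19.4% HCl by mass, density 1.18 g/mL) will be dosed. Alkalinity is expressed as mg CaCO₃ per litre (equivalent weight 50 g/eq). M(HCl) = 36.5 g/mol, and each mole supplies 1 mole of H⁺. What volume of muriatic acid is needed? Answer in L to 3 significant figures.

(a) Volume: 50 m³ = 50,000 L.
(a) Chlorine deficit: 10.0 − 0.3 = 9.7 ppm = 9.7 mg/L as Cl₂.
(a) Cl₂ equivalent needed: 9.7 mg/L × 50,000 L = 485,000 mg = 485 g.
(a) Product at 90.3% available chlorine: 485 / 0.903 = 537.1 g.

(b) Alkalinity to neutralize: (171 − 102) = 69 mg/L as CaCO₃ × 62,700 L = 4326 g as CaCO₃.
(b) Equivalents of H⁺ required: 4326 ÷ 50 g/eq = 86.53 eq = 86.53 mol HCl.
(b) Mass of HCl: 86.53 × 36.5 = 3158 g.
(b) Mass of 19.4% solution: 3158 / 0.194 = 16,280 g.
(b) Volume: 16,280 g ÷ 1.18 g/mL = 13,800 mL.

(a) 537 g; (b) 13.8 L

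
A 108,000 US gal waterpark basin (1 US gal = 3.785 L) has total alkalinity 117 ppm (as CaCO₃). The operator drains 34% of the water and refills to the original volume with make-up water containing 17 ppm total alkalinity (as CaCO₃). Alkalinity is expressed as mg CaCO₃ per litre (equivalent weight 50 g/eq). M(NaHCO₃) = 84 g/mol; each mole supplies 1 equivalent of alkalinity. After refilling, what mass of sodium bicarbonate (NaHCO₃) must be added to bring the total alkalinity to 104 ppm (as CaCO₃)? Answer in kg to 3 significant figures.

14.4 kg

Volume: 108,000 US gal × 3.785 L/gal = 408,780 L.
After draining 34% and refilling: 117 × 0.66 + 17 × 0.34 = 83 ppm.
Deficit to target: 104 − 83 = 21 mg/L.
As CaCO₃: 21 mg/L × 408,780 L = 8584 g; ÷ 50 g/eq ÷ 1 = 171.7 mol NaHCO₃.
Mass: 171.7 × 84 = 14,420 g.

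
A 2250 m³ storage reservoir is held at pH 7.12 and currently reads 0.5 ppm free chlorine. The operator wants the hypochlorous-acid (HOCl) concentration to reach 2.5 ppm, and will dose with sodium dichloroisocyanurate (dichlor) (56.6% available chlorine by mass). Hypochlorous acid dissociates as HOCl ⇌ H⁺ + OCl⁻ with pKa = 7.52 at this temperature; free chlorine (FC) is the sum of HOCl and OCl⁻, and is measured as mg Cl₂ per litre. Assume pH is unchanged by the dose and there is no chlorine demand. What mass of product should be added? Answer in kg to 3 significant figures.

11.9 kg

Volume: 2250 m³ = 2,250,000 L.
[OCl⁻]/[HOCl] = 10^(pH − pKa) = 10^(7.12 − 7.52) = 0.3981; fraction as HOCl = 1/(1 + 0.3981) = 0.7153.
Free chlorine required for 2.5 ppm HOCl: 2.5 / 0.7153 = 3.495 ppm.
FC to add: 3.495 − 0.5 = 2.995 mg/L as Cl₂.
Cl₂ equivalent: 2.995 mg/L × 2,250,000 L = 6739 g.
Product at 56.6% available Cl: 6739 / 0.566 = 11,910 g.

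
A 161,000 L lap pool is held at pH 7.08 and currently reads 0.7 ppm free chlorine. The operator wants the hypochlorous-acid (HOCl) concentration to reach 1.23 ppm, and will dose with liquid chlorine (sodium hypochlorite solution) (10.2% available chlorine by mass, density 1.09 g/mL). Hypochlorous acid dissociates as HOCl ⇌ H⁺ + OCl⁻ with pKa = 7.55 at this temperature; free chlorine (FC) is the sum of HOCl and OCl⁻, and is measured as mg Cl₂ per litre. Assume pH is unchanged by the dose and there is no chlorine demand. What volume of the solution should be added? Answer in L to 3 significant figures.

1.37 L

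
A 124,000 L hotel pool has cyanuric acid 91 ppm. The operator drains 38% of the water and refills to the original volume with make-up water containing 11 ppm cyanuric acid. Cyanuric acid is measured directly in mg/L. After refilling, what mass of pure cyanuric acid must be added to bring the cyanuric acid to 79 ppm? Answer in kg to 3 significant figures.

2.28 kg

After draining 38% and refilling: 91 × 0.62 + 11 × 0.38 = 60.6 ppm.
Deficit to target: 79 − 60.6 = 18.4 mg/L.
Mass: 18.4 mg/L × 124,000 L = 2282 g cyanuric acid.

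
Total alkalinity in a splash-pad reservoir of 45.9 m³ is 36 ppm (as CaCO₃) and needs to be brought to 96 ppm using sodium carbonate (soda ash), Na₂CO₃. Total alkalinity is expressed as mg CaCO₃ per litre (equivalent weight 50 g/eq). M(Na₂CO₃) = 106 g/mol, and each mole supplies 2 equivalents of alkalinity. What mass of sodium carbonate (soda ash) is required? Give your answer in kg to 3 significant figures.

2.92 kg

Volume: 45.9 m³ = 45,900 L.
Alkalinity to add: (96 − 36) = 60 mg/L as CaCO₃ × 45,900 L = 2754 g as CaCO₃.
Equivalents: 2754 g ÷ 50 g/eq = 55.08 eq.
Each mole of Na₂CO₃ supplies 2 eq, so 55.08 / 2 = 27.54 mol.
Mass: 27.54 mol × 106 g/mol = 2919 g.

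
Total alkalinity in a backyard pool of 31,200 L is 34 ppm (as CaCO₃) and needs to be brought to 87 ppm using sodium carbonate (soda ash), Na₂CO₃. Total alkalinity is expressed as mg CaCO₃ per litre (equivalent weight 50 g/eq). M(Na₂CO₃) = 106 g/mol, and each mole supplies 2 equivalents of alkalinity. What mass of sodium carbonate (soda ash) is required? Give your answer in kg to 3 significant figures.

Alkalinity to add: (87 − 34) = 53 mg/L as CaCO₃ × 31,200 L = 1654 g as CaCO₃.
Equivalents: 1654 g ÷ 50 g/eq = 33.07 eq.
Each mole of Na₂CO₃ supplies 2 eq, so 33.07 / 2 = 16.54 mol.
Mass: 16.54 mol × 106 g/mol = 1753 g.

1.75 kg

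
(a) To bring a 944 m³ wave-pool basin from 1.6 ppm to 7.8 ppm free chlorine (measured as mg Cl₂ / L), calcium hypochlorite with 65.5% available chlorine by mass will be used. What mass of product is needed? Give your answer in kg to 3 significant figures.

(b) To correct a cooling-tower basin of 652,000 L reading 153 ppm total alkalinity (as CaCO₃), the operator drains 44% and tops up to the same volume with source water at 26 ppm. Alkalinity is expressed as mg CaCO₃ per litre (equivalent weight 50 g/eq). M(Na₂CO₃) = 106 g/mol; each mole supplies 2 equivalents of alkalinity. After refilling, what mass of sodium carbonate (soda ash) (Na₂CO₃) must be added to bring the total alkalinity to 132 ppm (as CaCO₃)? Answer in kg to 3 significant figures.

(a) 8.94 kg; (b) 24.1 kg

(a) Volume: 944 m³ = 944,000 L.
(a) Chlorine deficit: 7.8 − 1.6 = 6.2 ppm = 6.2 mg/L as Cl₂.
(a) Cl₂ equivalent needed: 6.2 mg/L × 944,000 L = 5,853,000 mg = 5853 g.
(a) Product at 65.5% available chlorine: 5853 / 0.655 = 8936 g.

(b) After draining 44% and refilling: 153 × 0.56 + 26 × 0.44 = 97.12 ppm.
(b) Deficit to target: 132 − 97.12 = 34.88 mg/L.
(b) As CaCO₃: 34.88 mg/L × 652,000 L = 22,740 g; ÷ 50 g/eq ÷ 2 = 227.4 mol Na₂CO₃.
(b) Mass: 227.4 × 106 = 24,110 g.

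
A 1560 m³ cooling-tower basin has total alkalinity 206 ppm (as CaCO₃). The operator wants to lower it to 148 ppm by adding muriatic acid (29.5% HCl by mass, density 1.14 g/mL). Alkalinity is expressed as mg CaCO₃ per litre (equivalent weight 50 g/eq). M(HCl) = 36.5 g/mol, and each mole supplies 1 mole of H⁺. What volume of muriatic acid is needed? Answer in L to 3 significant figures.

Volume: 1560 m³ = 1,560,000 L.
Alkalinity to neutralize: (206 − 148) = 58 mg/L as CaCO₃ × 1,560,000 L = 90,480 g as CaCO₃.
Equivalents of H⁺ required: 90,480 ÷ 50 g/eq = 1810 eq = 1810 mol HCl.
Mass of HCl: 1810 × 36.5 = 66,050 g.
Mass of 29.5% solution: 66,050 / 0.295 = 223,900 g.
Volume: 223,900 g ÷ 1.14 g/mL = 196,400 mL.

196 L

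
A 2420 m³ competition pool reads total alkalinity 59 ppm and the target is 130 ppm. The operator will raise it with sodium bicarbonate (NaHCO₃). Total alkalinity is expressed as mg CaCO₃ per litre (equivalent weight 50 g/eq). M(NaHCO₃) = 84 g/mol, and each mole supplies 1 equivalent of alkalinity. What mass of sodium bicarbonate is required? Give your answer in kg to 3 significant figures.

Volume: 2420 m³ = 2,420,000 L.
Alkalinity to add: (130 − 59) = 71 mg/L as CaCO₃ × 2,420,000 L = 171,800 g as CaCO₃.
Equivalents: 171,800 g ÷ 50 g/eq = 3436 eq.
NaHCO₃ supplies 1 eq per mole → 3436 mol.
Mass: 3436 mol × 84 g/mol = 288,700 g.

289 kg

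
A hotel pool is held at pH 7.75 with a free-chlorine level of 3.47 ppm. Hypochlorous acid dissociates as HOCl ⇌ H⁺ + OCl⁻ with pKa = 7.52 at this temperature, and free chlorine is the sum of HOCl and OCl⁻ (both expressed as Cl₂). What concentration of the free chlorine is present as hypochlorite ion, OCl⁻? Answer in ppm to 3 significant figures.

[OCl⁻]/[HOCl] = 10^(pH − pKa) = 10^(7.75 − 7.52) = 10^0.23 = 1.698.
Fraction as HOCl = 1 / (1 + 1.698) = 0.3706.
OCl⁻ = (1 − 0.3706) × 3.47 ppm = 2.184 ppm.

2.18 ppm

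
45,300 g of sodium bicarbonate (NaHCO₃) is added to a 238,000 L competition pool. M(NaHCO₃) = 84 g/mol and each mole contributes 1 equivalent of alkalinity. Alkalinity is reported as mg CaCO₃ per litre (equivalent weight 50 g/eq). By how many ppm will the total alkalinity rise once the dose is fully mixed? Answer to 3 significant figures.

Moles of NaHCO₃: 45,300 g ÷ 84 g/mol = 539.3 mol → 539.3 eq of alkalinity.
As CaCO₃: 539.3 eq × 50 g/eq = 26,960 g.
Rise: 26,960 g / 238,000 L × 1000 = 113.3 mg/L.

113 ppm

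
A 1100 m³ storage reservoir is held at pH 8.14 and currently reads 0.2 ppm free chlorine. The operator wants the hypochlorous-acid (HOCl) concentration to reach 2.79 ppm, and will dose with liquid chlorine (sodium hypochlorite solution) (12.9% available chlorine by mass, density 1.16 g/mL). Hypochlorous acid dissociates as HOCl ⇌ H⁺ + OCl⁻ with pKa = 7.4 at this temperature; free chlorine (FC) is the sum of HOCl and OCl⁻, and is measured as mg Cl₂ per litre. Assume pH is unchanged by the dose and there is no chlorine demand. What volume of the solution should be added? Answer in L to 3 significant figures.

Volume: 1100 m³ = 1,100,000 L.
[OCl⁻]/[HOCl] = 10^(pH − pKa) = 10^(8.14 − 7.4) = 5.495; fraction as HOCl = 1/(1 + 5.495) = 0.154.
Free chlorine required for 2.79 ppm HOCl: 2.79 / 0.154 = 18.12 ppm.
FC to add: 18.12 − 0.2 = 17.92 mg/L as Cl₂.
Cl₂ equivalent: 17.92 mg/L × 1,100,000 L = 19,710 g.
Product at 12.9% available Cl: 19,710 / 0.129 = 152,800 g.
Volume: 152,800 g ÷ 1.16 g/mL = 131,700 mL.

132 L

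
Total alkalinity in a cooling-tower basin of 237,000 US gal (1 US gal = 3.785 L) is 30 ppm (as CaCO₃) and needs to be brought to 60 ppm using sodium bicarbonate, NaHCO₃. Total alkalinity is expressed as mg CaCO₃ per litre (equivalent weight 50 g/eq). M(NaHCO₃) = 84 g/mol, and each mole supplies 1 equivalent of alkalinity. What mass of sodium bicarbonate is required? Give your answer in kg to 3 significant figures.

Volume: 237,000 US gal × 3.785 L/gal = 897,045 L.
Alkalinity to add: (60 − 30) = 30 mg/L as CaCO₃ × 897,045 L = 26,910 g as CaCO₃.
Equivalents: 26,910 g ÷ 50 g/eq = 538.2 eq.
NaHCO₃ supplies 1 eq per mole → 538.2 mol.
Mass: 538.2 mol × 84 g/mol = 45,210 g.

45.2 kg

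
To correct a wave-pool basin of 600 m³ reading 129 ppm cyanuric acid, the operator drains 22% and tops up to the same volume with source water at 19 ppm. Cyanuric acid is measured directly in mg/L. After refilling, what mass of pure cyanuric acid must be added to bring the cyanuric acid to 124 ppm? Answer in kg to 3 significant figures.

11.5 kg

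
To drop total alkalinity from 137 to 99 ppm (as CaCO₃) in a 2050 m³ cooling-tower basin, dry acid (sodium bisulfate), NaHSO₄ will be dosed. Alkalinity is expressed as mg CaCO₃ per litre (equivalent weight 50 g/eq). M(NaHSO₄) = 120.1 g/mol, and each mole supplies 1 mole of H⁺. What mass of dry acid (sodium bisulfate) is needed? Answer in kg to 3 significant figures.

Volume: 2050 m³ = 2,050,000 L.
Alkalinity to neutralize: (137 − 99) = 38 mg/L as CaCO₃ × 2,050,000 L = 77,900 g as CaCO₃.
Equivalents of H⁺ required: 77,900 ÷ 50 g/eq = 1558 eq = 1558 mol NaHSO₄.
Mass of NaHSO₄: 1558 × 120.1 = 187,100 g.

187 kg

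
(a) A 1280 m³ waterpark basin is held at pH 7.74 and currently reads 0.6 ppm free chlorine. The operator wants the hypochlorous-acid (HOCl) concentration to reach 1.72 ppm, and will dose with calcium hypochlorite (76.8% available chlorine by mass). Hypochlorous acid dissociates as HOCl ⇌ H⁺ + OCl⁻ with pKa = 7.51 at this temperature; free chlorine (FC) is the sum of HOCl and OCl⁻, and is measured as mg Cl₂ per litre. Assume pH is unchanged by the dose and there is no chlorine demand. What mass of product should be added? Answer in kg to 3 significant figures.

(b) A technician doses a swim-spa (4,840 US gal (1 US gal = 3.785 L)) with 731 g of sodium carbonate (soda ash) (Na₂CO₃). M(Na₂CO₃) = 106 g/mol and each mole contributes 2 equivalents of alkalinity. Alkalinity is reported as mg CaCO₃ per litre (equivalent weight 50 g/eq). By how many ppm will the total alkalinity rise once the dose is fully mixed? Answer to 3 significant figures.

(a) Volume: 1280 m³ = 1,280,000 L.
(a) [OCl⁻]/[HOCl] = 10^(pH − pKa) = 10^(7.74 − 7.51) = 1.698; fraction as HOCl = 1/(1 + 1.698) = 0.3706.
(a) Free chlorine required for 1.72 ppm HOCl: 1.72 / 0.3706 = 4.641 ppm.
(a) FC to add: 4.641 − 0.6 = 4.041 mg/L as Cl₂.
(a) Cl₂ equivalent: 4.041 mg/L × 1,280,000 L = 5172 g.
(a) Product at 76.8% available Cl: 5172 / 0.768 = 6735 g.

(b) Volume: 4,840 US gal × 3.785 L/gal = 18,319 L.
(b) Moles of Na₂CO₃: 731 g ÷ 106 g/mol = 6.896 mol → 13.79 eq of alkalinity.
(b) As CaCO₃: 13.79 eq × 50 g/eq = 689.6 g.
(b) Rise: 689.6 g / 18,319 L × 1000 = 37.64 mg/L.

(a) 6.73 kg; (b) 37.6 ppm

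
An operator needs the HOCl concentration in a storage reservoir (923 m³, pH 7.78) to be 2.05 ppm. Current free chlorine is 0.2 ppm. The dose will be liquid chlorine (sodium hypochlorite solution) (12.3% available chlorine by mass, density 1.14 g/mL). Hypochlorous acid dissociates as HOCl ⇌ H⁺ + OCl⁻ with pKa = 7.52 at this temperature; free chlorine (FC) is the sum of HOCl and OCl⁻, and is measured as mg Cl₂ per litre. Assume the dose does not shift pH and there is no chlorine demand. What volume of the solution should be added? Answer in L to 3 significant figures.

Volume: 923 m³ = 923,000 L.
[OCl⁻]/[HOCl] = 10^(pH − pKa) = 10^(7.78 − 7.52) = 1.82; fraction as HOCl = 1/(1 + 1.82) = 0.3546.
Free chlorine required for 2.05 ppm HOCl: 2.05 / 0.3546 = 5.78 ppm.
FC to add: 5.78 − 0.2 = 5.58 mg/L as Cl₂.
Cl₂ equivalent: 5.58 mg/L × 923,000 L = 5151 g.
Product at 12.3% available Cl: 5151 / 0.123 = 41,880 g.
Volume: 41,880 g ÷ 1.14 g/mL = 36,730 mL.

36.7 L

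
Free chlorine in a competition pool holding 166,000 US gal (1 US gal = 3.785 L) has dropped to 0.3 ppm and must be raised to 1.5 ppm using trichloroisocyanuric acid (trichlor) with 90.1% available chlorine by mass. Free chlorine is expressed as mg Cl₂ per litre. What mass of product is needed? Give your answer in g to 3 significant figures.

Volume: 166,000 US gal × 3.785 L/gal = 628,310 L.
Chlorine deficit: 1.5 − 0.3 = 1.2 ppm = 1.2 mg/L as Cl₂.
Cl₂ equivalent needed: 1.2 mg/L × 628,310 L = 754,000 mg = 754 g.
Product at 90.1% available chlorine: 754 / 0.901 = 836.8 g.

837 g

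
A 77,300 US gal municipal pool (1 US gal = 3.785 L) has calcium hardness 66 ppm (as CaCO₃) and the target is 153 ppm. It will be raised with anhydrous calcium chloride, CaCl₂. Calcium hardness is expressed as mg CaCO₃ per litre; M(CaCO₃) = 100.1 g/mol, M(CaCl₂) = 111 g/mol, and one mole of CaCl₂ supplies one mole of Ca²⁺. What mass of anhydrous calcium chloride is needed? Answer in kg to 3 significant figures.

Volume: 77,300 US gal × 3.785 L/gal = 292,580 L.
Hardness to add: (153 − 66) = 87 mg/L as CaCO₃ × 292,580 L = 25,450 g as CaCO₃.
Moles of Ca²⁺ (1 mol Ca²⁺ ≡ 1 mol CaCO₃): 25,450 / 100.1 g/mol = 254.3 mol.
Mass of CaCl₂: 254.3 × 111 = 28,230 g.

28.2 kg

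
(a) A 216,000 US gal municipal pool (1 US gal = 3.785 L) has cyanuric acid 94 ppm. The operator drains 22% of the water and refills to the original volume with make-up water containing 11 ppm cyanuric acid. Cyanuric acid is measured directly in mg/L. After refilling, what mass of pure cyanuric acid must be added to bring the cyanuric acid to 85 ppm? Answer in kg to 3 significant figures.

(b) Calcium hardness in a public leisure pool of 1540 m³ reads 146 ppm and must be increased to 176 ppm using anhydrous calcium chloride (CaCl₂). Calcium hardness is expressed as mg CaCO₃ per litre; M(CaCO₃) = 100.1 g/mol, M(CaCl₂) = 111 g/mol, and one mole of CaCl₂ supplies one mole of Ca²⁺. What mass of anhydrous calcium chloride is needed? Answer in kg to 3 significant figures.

(a) Volume: 216,000 US gal × 3.785 L/gal = 817,560 L.
(a) After draining 22% and refilling: 94 × 0.78 + 11 × 0.22 = 75.74 ppm.
(a) Deficit to target: 85 − 75.74 = 9.26 mg/L.
(a) Mass: 9.26 mg/L × 817,560 L = 7571 g cyanuric acid.

(b) Volume: 1540 m³ = 1,540,000 L.
(b) Hardness to add: (176 − 146) = 30 mg/L as CaCO₃ × 1,540,000 L = 46,200 g as CaCO₃.
(b) Moles of Ca²⁺ (1 mol Ca²⁺ ≡ 1 mol CaCO₃): 46,200 / 100.1 g/mol = 461.5 mol.
(b) Mass of CaCl₂: 461.5 × 111 = 51,230 g.

(a) 7.57 kg; (b) 51.2 kg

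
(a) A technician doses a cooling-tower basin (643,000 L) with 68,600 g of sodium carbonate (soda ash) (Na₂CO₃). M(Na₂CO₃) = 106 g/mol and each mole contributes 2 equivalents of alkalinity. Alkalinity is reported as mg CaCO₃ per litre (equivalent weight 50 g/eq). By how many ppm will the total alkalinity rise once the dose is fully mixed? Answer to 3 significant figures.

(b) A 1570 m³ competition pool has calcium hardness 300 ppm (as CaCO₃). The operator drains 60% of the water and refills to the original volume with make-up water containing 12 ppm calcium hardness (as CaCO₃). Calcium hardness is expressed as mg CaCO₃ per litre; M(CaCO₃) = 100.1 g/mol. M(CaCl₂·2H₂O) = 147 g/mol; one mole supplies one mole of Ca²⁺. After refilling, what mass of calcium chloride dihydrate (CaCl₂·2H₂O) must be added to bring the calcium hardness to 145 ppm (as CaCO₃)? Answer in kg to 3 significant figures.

(a) 101 ppm; (b) 41.0 kg

(a) Moles of Na₂CO₃: 68,600 g ÷ 106 g/mol = 647.2 mol → 1294 eq of alkalinity.
(a) As CaCO₃: 1294 eq × 50 g/eq = 64,720 g.
(a) Rise: 64,720 g / 643,000 L × 1000 = 100.6 mg/L.

(b) Volume: 1570 m³ = 1,570,000 L.
(b) After draining 60% and refilling: 300 × 0.40 + 12 × 0.60 = 127.2 ppm.
(b) Deficit to target: 145 − 127.2 = 17.8 mg/L.
(b) As CaCO₃: 17.8 mg/L × 1,570,000 L = 27,950 g; ÷ 100.1 = 279.2 mol Ca²⁺.
(b) Mass: 279.2 × 147 = 41,040 g.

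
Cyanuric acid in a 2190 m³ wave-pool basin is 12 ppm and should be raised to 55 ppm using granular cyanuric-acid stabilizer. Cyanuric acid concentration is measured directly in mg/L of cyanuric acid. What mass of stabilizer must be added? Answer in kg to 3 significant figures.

Volume: 2190 m³ = 2,190,000 L.
CYA to add: (55 − 12) = 43 mg/L × 2,190,000 L = 94,170 g cyanuric acid.

94.2 kg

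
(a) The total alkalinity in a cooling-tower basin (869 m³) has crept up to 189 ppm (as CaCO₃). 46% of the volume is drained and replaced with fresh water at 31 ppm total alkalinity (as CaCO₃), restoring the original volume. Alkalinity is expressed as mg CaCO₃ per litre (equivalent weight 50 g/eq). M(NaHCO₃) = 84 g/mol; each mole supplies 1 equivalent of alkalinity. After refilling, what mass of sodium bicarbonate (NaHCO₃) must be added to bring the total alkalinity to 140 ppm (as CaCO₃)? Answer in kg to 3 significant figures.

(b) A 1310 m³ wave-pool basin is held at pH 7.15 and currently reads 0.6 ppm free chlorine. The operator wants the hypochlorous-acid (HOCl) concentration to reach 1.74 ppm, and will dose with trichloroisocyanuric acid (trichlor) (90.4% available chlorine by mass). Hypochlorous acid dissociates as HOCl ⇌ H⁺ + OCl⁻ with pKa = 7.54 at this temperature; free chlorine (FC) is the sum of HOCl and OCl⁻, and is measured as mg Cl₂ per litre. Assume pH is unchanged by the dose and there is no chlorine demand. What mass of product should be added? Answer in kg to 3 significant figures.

(a) 34.6 kg; (b) 2.68 kg

(a) Volume: 869 m³ = 869,000 L.
(a) After draining 46% and refilling: 189 × 0.54 + 31 × 0.46 = 116.32 ppm.
(a) Deficit to target: 140 − 116.32 = 23.68 mg/L.
(a) As CaCO₃: 23.68 mg/L × 869,000 L = 20,580 g; ÷ 50 g/eq ÷ 1 = 411.6 mol NaHCO₃.
(a) Mass: 411.6 × 84 = 34,570 g.

(b) Volume: 1310 m³ = 1,310,000 L.
(b) [OCl⁻]/[HOCl] = 10^(pH − pKa) = 10^(7.15 − 7.54) = 0.4074; fraction as HOCl = 1/(1 + 0.4074) = 0.7105.
(b) Free chlorine required for 1.74 ppm HOCl: 1.74 / 0.7105 = 2.449 ppm.
(b) FC to add: 2.449 − 0.6 = 1.849 mg/L as Cl₂.
(b) Cl₂ equivalent: 1.849 mg/L × 1,310,000 L = 2422 g.
(b) Product at 90.4% available Cl: 2422 / 0.904 = 2679 g.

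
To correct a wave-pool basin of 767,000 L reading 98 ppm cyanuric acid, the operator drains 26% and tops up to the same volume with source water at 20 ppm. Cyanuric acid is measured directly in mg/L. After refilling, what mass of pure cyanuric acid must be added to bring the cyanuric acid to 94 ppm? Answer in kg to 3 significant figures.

After draining 26% and refilling: 98 × 0.74 + 20 × 0.26 = 77.72 ppm.
Deficit to target: 94 − 77.72 = 16.28 mg/L.
Mass: 16.28 mg/L × 767,000 L = 12,490 g cyanuric acid.

12.5 kg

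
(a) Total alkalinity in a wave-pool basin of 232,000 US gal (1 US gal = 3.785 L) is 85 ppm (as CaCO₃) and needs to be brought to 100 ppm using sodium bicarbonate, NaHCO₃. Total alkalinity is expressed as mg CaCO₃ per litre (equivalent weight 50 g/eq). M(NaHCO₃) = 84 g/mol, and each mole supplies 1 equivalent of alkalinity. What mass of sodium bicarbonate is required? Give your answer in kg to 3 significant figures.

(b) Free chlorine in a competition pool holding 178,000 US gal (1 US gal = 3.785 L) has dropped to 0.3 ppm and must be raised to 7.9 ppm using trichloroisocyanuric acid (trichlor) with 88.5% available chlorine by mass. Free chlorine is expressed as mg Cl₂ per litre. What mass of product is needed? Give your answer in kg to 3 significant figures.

(a) Volume: 232,000 US gal × 3.785 L/gal = 878,120 L.
(a) Alkalinity to add: (100 − 85) = 15 mg/L as CaCO₃ × 878,120 L = 13,170 g as CaCO₃.
(a) Equivalents: 13,170 g ÷ 50 g/eq = 263.4 eq.
(a) NaHCO₃ supplies 1 eq per mole → 263.4 mol.
(a) Mass: 263.4 mol × 84 g/mol = 22,130 g.

(b) Volume: 178,000 US gal × 3.785 L/gal = 673,730 L.
(b) Chlorine deficit: 7.9 − 0.3 = 7.6 ppm = 7.6 mg/L as Cl₂.
(b) Cl₂ equivalent needed: 7.6 mg/L × 673,730 L = 5,120,000 mg = 5120 g.
(b) Product at 88.5% available chlorine: 5120 / 0.885 = 5786 g.

(a) 22.1 kg; (b) 5.79 kg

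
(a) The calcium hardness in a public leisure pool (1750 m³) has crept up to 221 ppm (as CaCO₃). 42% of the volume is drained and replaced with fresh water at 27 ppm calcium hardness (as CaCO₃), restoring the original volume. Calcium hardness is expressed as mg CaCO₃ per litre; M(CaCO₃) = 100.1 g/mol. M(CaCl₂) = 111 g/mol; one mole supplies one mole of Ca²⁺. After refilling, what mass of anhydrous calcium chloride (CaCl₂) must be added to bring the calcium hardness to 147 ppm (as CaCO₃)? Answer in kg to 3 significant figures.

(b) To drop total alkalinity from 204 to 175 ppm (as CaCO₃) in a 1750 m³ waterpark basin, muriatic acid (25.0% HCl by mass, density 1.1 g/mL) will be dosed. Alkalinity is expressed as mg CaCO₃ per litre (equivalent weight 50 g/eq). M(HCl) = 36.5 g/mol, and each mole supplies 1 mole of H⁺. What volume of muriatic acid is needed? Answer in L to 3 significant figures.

(a) 14.5 kg; (b) 135 L

(a) Volume: 1750 m³ = 1,750,000 L.
(a) After draining 42% and refilling: 221 × 0.58 + 27 × 0.42 = 139.52 ppm.
(a) Deficit to target: 147 − 139.52 = 7.48 mg/L.
(a) As CaCO₃: 7.48 mg/L × 1,750,000 L = 13,090 g; ÷ 100.1 = 130.8 mol Ca²⁺.
(a) Mass: 130.8 × 111 = 14,520 g.

(b) Volume: 1750 m³ = 1,750,000 L.
(b) Alkalinity to neutralize: (204 − 175) = 29 mg/L as CaCO₃ × 1,750,000 L = 50,750 g as CaCO₃.
(b) Equivalents of H⁺ required: 50,750 ÷ 50 g/eq = 1015 eq = 1015 mol HCl.
(b) Mass of HCl: 1015 × 36.5 = 37,050 g.
(b) Mass of 25.0% solution: 37,050 / 0.25 = 148,200 g.
(b) Volume: 148,200 g ÷ 1.1 g/mL = 134,700 mL.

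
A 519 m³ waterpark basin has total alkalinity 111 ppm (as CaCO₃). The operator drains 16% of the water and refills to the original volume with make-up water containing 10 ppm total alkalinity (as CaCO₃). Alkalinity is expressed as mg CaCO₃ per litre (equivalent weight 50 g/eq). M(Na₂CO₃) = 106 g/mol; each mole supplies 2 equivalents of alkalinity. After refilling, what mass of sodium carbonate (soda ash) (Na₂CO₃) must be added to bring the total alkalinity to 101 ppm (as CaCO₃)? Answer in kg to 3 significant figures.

3.39 kg

Volume: 519 m³ = 519,000 L.
After draining 16% and refilling: 111 × 0.84 + 10 × 0.16 = 94.84 ppm.
Deficit to target: 101 − 94.84 = 6.16 mg/L.
As CaCO₃: 6.16 mg/L × 519,000 L = 3197 g; ÷ 50 g/eq ÷ 2 = 31.97 mol Na₂CO₃.
Mass: 31.97 × 106 = 3389 g.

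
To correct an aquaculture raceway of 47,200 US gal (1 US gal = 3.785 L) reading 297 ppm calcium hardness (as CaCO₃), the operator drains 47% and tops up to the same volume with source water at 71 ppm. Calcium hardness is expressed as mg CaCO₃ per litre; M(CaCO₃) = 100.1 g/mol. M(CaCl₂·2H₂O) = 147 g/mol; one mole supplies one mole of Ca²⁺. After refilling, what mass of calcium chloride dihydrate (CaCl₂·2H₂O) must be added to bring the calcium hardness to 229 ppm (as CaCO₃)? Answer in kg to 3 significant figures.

Volume: 47,200 US gal × 3.785 L/gal = 178,652 L.
After draining 47% and refilling: 297 × 0.53 + 71 × 0.47 = 190.78 ppm.
Deficit to target: 229 − 190.78 = 38.22 mg/L.
As CaCO₃: 38.22 mg/L × 178,652 L = 6828 g; ÷ 100.1 = 68.21 mol Ca²⁺.
Mass: 68.21 × 147 = 10,030 g.

10.0 kg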